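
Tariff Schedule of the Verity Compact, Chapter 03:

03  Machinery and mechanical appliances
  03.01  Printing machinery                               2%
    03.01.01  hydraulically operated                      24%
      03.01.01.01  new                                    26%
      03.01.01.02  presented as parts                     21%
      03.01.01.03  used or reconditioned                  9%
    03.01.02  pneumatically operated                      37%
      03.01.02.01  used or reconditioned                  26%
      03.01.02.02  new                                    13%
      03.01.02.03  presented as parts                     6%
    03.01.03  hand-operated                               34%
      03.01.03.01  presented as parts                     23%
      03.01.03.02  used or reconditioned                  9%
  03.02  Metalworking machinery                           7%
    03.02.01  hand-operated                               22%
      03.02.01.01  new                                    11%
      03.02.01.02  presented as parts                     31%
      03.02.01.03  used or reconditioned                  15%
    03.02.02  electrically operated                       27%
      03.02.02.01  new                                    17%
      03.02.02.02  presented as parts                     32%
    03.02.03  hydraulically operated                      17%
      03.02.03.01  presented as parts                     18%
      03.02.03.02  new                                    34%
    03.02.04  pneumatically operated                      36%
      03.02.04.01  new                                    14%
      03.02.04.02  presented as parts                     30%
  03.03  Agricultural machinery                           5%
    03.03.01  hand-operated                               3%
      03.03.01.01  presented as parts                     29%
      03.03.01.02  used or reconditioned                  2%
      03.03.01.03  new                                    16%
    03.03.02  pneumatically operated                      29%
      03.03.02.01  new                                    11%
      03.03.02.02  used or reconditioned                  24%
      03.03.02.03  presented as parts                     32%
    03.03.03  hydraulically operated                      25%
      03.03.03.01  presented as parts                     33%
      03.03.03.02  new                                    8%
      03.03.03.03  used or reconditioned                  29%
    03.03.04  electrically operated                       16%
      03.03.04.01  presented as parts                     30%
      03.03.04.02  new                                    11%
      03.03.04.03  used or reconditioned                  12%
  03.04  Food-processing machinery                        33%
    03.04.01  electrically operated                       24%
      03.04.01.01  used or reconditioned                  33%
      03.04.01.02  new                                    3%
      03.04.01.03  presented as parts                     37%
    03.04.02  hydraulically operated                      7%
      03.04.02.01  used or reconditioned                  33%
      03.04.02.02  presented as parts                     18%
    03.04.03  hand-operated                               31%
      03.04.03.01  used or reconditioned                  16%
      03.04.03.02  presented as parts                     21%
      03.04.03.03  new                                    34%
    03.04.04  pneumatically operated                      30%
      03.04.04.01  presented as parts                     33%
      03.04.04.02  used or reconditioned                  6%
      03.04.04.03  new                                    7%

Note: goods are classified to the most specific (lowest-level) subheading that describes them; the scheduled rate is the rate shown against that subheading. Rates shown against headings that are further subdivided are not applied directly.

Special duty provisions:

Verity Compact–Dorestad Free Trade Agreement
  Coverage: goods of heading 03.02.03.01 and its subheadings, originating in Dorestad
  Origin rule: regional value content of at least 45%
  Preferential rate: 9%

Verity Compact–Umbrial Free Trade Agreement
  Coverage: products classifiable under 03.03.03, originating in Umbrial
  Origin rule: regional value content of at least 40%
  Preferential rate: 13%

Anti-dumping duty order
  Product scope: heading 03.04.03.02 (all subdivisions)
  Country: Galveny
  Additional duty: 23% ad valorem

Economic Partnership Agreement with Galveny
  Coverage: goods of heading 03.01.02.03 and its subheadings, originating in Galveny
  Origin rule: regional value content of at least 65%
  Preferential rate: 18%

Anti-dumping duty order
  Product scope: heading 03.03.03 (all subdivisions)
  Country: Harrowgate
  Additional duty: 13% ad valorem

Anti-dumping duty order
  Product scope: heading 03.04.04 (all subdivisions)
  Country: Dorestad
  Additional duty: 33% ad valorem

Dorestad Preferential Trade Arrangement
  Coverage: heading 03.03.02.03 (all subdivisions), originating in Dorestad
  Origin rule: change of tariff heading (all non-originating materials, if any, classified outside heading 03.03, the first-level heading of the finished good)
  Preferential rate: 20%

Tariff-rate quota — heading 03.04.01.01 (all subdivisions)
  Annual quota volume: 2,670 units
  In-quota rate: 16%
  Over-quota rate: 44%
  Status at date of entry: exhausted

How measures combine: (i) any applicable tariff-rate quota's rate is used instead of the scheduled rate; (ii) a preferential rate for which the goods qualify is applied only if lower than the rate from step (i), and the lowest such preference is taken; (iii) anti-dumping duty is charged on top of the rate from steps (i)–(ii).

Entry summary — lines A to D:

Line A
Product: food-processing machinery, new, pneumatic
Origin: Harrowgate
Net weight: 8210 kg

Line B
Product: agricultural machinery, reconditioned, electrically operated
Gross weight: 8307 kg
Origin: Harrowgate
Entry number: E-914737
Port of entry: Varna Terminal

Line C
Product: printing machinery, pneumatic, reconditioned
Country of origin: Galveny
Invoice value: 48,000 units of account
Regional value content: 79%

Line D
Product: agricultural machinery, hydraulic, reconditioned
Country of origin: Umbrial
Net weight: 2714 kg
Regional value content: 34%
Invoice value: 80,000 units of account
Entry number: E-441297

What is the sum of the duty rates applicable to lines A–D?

Line A: food-processing → 03.04; pneumatic → 03.04.04; new → 03.04.04.03. Scheduled 7%. No special measure applies. → 7%.
Line B: agricultural → 03.03; electrically operated → 03.03.04; reconditioned → 03.03.04.03. Scheduled 12%. No special measure applies. → 12%.
Line C: printing → 03.01; pneumatic → 03.01.02; reconditioned → 03.01.02.01. Scheduled 26%. Galveny agreement on 03.01.02.03: 03.01.02.01 not covered. → 26%.
Line D: agricultural → 03.03; hydraulic → 03.03.03; reconditioned → 03.03.03.03. Scheduled 29%. Umbrial agreement on 03.03.03: RVC < 40%. → 29%.
Sum: 7% + 12% + 26% + 29% = 74%.

74%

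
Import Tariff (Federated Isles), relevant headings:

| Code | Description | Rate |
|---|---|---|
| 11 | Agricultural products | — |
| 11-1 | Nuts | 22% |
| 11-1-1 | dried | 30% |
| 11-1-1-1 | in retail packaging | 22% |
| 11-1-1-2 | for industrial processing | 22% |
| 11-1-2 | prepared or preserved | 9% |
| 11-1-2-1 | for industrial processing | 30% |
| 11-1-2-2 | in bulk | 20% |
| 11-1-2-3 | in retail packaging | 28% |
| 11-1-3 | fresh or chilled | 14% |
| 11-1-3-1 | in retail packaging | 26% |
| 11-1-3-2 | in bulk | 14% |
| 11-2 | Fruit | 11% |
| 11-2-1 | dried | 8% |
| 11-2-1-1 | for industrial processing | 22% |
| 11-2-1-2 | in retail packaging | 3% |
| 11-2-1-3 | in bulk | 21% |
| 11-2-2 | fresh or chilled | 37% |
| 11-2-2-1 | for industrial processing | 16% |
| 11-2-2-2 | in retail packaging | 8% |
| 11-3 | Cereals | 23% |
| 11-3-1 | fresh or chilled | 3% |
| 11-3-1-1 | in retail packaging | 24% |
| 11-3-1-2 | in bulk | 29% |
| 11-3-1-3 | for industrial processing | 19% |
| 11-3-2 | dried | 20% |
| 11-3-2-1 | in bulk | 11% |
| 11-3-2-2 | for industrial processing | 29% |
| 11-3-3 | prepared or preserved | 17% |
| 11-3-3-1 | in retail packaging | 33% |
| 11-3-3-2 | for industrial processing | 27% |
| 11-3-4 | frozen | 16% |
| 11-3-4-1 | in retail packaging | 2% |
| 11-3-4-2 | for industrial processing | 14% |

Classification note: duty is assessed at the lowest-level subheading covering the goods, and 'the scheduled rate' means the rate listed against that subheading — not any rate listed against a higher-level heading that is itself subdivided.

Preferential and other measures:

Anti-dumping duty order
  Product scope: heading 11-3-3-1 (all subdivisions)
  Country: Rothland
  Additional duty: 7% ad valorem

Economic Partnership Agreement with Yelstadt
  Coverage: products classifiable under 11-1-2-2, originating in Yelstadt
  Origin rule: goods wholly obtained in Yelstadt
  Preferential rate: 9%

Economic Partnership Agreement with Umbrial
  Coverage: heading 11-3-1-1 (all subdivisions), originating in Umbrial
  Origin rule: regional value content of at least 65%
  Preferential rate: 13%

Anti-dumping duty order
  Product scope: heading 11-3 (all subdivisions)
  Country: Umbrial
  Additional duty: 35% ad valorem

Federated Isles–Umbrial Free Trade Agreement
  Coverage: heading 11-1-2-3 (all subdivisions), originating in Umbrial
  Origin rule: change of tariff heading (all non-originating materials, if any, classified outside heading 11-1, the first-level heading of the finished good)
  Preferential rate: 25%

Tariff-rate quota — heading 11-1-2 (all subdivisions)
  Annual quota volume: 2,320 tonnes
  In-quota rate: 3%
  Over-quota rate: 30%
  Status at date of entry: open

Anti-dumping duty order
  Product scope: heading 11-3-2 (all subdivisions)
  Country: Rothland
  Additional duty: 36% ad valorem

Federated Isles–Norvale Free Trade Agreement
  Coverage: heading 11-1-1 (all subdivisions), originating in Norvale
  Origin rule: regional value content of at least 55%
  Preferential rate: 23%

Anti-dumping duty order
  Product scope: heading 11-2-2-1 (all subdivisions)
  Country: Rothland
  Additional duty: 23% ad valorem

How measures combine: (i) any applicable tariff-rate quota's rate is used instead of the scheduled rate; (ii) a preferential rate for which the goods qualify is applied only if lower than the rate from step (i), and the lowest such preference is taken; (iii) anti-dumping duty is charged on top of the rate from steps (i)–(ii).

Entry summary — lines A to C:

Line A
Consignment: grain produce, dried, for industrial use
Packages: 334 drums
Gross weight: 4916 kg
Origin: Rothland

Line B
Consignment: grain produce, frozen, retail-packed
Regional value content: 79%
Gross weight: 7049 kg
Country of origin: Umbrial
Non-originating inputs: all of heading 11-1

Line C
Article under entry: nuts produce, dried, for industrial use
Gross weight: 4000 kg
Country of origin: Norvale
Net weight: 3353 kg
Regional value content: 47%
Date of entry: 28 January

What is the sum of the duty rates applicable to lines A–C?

Line A: grain → 11-3; dried → 11-3-2; for industrial use → 11-3-2-2. Scheduled 29%. anti-dumping (Rothland, 11-3-2): +36%; total 29% + 36% = 65%. → 65%.
Line B: grain → 11-3; frozen → 11-3-4; retail-packed → 11-3-4-1. Scheduled 2%. Umbrial agreement on 11-3-1-1: 11-3-4-1 not covered; Umbrial agreement on 11-1-2-3: 11-3-4-1 not covered; anti-dumping (Umbrial, 11-3): +35%; total 2% + 35% = 37%. → 37%.
Line C: nuts → 11-1; dried → 11-1-1; for industrial use → 11-1-1-2. Scheduled 22%. Norvale agreement on 11-1-1: RVC < 55%. → 22%.
Sum: 65% + 37% + 22% = 124%.

124%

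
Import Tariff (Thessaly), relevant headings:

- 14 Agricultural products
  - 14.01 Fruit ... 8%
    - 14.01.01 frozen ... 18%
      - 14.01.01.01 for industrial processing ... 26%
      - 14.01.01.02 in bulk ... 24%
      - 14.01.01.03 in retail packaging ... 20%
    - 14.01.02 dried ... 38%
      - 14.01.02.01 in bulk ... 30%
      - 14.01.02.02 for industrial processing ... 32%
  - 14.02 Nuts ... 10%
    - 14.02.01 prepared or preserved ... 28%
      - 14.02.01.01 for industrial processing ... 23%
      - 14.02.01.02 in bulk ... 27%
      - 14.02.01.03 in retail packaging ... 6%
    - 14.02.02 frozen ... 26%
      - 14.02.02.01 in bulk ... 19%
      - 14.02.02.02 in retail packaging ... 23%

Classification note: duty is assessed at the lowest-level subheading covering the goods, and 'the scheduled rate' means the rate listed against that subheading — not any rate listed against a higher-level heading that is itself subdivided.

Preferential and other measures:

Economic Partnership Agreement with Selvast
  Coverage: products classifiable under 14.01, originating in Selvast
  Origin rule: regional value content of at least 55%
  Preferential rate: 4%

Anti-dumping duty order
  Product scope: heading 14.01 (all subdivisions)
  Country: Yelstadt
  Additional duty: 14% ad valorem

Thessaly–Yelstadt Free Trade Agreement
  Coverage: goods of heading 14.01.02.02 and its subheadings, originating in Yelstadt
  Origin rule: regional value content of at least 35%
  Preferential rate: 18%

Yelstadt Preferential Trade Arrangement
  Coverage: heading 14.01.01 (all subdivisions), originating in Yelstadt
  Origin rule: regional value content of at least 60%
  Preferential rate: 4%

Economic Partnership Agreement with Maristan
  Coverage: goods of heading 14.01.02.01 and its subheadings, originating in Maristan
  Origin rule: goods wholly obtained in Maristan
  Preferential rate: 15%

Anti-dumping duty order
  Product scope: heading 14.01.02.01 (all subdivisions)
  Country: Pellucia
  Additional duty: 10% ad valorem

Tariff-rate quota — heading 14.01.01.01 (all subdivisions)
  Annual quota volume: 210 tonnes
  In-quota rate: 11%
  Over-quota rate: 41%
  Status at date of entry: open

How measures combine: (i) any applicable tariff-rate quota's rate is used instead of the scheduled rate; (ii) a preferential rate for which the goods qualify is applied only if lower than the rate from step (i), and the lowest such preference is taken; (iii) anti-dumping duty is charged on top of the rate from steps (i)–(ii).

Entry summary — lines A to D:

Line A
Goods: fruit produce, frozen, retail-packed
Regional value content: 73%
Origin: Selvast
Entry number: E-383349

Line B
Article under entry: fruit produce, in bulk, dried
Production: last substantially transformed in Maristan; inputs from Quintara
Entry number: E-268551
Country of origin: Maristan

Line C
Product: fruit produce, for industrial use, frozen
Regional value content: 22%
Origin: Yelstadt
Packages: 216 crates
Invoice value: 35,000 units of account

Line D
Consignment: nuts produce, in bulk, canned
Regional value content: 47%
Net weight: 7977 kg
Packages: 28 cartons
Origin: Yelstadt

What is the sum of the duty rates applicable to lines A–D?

86%

Line A: fruit → 14.01; frozen → 14.01.01; retail-packed → 14.01.01.03. Scheduled 20%. Selvast agreement on 14.01: RVC ≥ 55% → 4% available; preferential 4%. → 4%.
Line B: fruit → 14.01; dried → 14.01.02; in bulk → 14.01.02.01. Scheduled 30%. Maristan agreement on 14.01.02.01: not wholly obtained. → 30%.
Line C: fruit → 14.01; frozen → 14.01.01; for industrial use → 14.01.01.01. Scheduled 26%. quota on 14.01.01.01 open → in-quota 11%; Yelstadt agreement on 14.01.02.02: 14.01.01.01 not covered; Yelstadt agreement on 14.01.01: RVC < 60%; anti-dumping (Yelstadt, 14.01): +14%; total 11% + 14% = 25%. → 25%.
Line D: nuts → 14.02; canned → 14.02.01; in bulk → 14.02.01.02. Scheduled 27%. Yelstadt agreement on 14.01.02.02: 14.02.01.02 not covered; Yelstadt agreement on 14.01.01: 14.02.01.02 not covered. → 27%.
Sum: 4% + 30% + 25% + 27% = 86%.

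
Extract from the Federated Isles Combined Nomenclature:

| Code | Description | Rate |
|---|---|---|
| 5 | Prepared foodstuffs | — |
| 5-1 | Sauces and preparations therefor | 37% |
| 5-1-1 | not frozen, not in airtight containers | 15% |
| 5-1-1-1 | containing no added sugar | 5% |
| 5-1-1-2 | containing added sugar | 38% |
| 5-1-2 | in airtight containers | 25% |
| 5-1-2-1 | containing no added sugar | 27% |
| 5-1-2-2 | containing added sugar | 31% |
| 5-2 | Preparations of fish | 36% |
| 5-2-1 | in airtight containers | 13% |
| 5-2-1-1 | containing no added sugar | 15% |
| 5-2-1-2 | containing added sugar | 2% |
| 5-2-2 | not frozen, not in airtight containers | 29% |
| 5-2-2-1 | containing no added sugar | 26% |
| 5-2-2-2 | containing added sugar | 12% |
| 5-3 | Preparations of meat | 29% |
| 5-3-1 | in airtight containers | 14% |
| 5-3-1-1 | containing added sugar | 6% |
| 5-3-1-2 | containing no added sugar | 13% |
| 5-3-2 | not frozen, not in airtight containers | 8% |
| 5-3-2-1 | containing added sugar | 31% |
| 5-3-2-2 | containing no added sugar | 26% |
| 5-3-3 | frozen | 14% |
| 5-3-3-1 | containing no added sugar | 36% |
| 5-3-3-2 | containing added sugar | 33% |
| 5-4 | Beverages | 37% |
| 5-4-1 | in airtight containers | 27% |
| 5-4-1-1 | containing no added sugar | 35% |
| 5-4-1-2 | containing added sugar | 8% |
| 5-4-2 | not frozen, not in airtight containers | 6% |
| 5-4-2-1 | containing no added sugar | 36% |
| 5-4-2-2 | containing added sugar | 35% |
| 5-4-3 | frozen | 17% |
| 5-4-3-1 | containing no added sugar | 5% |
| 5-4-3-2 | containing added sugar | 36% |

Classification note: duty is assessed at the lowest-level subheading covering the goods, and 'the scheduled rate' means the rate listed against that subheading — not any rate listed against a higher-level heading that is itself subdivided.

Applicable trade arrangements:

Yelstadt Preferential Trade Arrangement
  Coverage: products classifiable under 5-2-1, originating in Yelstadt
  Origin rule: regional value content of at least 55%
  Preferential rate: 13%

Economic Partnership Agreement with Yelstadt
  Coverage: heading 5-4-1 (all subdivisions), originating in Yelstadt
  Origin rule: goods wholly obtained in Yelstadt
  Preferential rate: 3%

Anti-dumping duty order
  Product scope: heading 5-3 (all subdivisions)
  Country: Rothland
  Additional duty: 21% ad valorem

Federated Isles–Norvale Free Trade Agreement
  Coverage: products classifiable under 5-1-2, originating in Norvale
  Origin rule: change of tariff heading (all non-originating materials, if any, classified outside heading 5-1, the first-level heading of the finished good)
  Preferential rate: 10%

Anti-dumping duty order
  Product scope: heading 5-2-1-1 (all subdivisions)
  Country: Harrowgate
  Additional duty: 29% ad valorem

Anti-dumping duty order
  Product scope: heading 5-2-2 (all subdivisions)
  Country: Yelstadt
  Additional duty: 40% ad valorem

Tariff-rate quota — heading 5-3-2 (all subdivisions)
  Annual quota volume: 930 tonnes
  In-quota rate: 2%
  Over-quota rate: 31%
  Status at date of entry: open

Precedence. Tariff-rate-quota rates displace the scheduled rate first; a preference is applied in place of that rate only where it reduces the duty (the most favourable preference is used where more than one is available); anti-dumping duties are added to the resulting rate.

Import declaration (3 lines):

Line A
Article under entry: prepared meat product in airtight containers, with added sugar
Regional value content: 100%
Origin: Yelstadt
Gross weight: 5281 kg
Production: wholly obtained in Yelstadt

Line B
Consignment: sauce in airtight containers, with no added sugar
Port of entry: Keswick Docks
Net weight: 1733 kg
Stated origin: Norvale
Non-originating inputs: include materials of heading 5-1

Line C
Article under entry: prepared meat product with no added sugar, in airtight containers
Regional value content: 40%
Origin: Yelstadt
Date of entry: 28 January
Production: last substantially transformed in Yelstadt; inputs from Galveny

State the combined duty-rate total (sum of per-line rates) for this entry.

Line A: prepared meat product → 5-3; in airtight containers → 5-3-1; with added sugar → 5-3-1-1. Scheduled 6%. Yelstadt agreement on 5-2-1: 5-3-1-1 not covered; Yelstadt agreement on 5-4-1: 5-3-1-1 not covered. → 6%.
Line B: sauce → 5-1; in airtight containers → 5-1-2; with no added sugar → 5-1-2-1. Scheduled 27%. Norvale agreement on 5-1-2: CTH not met. → 27%.
Line C: prepared meat product → 5-3; in airtight containers → 5-3-1; with no added sugar → 5-3-1-2. Scheduled 13%. Yelstadt agreement on 5-2-1: 5-3-1-2 not covered; Yelstadt agreement on 5-4-1: 5-3-1-2 not covered. → 13%.
Sum: 6% + 27% + 13% = 46%.

46%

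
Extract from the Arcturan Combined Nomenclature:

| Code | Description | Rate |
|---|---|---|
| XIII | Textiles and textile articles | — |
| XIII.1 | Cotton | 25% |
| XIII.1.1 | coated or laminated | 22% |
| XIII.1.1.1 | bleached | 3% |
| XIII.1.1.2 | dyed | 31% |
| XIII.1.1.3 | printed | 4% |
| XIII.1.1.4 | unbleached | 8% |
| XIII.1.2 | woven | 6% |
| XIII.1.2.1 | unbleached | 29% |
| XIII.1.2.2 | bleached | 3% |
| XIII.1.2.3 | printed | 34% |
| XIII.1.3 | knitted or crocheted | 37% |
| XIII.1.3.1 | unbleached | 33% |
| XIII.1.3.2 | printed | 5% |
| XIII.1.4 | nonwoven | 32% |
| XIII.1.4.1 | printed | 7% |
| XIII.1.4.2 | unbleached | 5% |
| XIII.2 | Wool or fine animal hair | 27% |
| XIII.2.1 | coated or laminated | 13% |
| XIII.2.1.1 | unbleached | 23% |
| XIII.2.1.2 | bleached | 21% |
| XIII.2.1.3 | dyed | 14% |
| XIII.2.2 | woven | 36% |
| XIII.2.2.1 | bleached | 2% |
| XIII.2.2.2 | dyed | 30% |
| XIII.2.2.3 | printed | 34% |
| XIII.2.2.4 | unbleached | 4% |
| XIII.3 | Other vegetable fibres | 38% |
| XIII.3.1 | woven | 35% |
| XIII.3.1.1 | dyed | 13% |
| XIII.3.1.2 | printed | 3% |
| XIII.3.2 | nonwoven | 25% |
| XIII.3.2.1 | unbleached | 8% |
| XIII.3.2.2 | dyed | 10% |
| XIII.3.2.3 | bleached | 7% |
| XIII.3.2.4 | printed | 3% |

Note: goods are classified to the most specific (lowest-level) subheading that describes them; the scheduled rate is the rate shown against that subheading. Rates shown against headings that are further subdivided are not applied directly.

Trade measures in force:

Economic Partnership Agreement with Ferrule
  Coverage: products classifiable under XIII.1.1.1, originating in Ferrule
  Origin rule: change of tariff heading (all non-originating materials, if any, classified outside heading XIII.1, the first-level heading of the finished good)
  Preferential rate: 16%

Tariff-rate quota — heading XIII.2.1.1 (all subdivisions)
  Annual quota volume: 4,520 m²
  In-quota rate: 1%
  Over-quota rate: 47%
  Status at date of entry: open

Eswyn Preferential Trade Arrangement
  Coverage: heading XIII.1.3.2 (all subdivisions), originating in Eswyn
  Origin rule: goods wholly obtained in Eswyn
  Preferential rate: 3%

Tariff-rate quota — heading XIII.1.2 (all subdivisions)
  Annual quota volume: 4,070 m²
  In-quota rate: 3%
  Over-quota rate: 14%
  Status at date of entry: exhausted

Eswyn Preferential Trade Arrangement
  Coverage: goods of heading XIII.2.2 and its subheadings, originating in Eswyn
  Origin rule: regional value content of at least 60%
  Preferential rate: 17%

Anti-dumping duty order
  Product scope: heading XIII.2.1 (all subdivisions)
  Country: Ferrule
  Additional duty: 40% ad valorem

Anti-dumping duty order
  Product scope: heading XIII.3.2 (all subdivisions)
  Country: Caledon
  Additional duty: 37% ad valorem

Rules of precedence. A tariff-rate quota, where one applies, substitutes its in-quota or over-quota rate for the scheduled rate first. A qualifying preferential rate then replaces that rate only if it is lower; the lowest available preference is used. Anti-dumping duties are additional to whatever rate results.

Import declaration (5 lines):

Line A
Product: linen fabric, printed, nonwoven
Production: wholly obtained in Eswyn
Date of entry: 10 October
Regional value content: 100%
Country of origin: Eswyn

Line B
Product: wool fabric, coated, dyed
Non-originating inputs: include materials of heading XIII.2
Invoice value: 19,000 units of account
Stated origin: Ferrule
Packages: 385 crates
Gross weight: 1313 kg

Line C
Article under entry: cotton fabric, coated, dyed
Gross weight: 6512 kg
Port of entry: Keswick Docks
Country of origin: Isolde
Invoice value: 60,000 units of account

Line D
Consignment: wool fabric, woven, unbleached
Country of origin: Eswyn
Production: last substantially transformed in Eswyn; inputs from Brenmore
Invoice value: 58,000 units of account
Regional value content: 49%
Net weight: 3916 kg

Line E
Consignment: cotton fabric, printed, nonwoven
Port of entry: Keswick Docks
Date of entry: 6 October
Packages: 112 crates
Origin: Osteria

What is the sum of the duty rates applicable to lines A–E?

99%

Line A: linen → XIII.3; nonwoven → XIII.3.2; printed → XIII.3.2.4. Scheduled 3%. Eswyn agreement on XIII.1.3.2: XIII.3.2.4 not covered; Eswyn agreement on XIII.2.2: XIII.3.2.4 not covered. → 3%.
Line B: wool → XIII.2; coated → XIII.2.1; dyed → XIII.2.1.3. Scheduled 14%. Ferrule agreement on XIII.1.1.1: XIII.2.1.3 not covered; anti-dumping (Ferrule, XIII.2.1): +40%; total 14% + 40% = 54%. → 54%.
Line C: cotton → XIII.1; coated → XIII.1.1; dyed → XIII.1.1.2. Scheduled 31%. No special measure applies. → 31%.
Line D: wool → XIII.2; woven → XIII.2.2; unbleached → XIII.2.2.4. Scheduled 4%. Eswyn agreement on XIII.1.3.2: XIII.2.2.4 not covered; Eswyn agreement on XIII.2.2: RVC < 60%. → 4%.
Line E: cotton → XIII.1; nonwoven → XIII.1.4; printed → XIII.1.4.1. Scheduled 7%. No special measure applies. → 7%.
Sum: 3% + 54% + 31% + 4% + 7% = 99%.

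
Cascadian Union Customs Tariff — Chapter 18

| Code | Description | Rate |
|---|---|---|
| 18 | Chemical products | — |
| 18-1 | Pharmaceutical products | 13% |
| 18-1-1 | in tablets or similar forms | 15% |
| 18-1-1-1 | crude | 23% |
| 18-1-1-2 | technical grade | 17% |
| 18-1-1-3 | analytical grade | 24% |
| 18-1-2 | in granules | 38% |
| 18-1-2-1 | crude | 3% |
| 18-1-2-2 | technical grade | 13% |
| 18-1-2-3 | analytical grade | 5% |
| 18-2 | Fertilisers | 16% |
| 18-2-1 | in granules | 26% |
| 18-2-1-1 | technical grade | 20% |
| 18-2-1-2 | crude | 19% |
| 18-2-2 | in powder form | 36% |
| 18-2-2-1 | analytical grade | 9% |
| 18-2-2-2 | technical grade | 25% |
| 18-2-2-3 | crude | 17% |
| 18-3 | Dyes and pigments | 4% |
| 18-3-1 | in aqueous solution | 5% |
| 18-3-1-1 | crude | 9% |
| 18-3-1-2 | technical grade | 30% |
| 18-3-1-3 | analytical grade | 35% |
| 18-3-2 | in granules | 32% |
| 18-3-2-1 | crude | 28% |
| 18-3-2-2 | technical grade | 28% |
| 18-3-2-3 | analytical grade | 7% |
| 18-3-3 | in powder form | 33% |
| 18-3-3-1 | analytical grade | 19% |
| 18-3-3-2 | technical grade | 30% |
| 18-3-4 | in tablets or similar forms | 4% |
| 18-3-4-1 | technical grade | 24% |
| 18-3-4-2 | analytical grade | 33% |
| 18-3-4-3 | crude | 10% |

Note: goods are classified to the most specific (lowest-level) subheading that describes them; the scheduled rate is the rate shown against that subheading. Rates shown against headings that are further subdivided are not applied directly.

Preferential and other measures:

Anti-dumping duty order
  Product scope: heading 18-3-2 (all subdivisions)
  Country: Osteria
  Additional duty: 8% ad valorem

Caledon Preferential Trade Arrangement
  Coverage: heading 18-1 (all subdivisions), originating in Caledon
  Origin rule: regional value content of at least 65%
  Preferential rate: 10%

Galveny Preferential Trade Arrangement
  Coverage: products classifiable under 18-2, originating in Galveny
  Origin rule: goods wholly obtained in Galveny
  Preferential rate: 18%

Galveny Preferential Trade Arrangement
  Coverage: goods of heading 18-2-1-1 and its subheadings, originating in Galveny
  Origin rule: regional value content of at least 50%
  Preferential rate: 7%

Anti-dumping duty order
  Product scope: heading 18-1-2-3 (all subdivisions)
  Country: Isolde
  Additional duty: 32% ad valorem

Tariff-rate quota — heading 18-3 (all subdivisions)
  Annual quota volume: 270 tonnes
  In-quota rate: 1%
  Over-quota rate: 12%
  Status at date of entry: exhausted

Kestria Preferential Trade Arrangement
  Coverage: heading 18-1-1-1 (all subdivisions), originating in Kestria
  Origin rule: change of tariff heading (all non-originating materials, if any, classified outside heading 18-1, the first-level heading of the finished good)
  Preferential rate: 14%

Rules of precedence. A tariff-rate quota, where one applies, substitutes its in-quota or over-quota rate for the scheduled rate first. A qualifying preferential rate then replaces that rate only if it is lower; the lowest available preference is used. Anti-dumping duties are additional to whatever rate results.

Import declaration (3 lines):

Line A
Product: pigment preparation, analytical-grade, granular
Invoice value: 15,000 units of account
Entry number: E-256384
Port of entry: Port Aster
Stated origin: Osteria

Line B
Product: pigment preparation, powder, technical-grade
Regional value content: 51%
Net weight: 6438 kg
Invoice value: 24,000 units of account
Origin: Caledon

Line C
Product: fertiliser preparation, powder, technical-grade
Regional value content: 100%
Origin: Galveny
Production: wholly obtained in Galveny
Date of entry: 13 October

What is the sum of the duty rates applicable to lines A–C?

50%

Line A: pigment → 18-3; granular → 18-3-2; analytical-grade → 18-3-2-3. Scheduled 7%. quota on 18-3 exhausted → over-quota 12%; anti-dumping (Osteria, 18-3-2): +8%; total 12% + 8% = 20%. → 20%.
Line B: pigment → 18-3; powder → 18-3-3; technical-grade → 18-3-3-2. Scheduled 30%. quota on 18-3 exhausted → over-quota 12%; Caledon agreement on 18-1: 18-3-3-2 not covered. → 12%.
Line C: fertiliser → 18-2; powder → 18-2-2; technical-grade → 18-2-2-2. Scheduled 25%. Galveny agreement on 18-2: wholly obtained → 18% available; Galveny agreement on 18-2-1-1: 18-2-2-2 not covered; preferential 18%. → 18%.
Sum: 20% + 12% + 18% = 50%.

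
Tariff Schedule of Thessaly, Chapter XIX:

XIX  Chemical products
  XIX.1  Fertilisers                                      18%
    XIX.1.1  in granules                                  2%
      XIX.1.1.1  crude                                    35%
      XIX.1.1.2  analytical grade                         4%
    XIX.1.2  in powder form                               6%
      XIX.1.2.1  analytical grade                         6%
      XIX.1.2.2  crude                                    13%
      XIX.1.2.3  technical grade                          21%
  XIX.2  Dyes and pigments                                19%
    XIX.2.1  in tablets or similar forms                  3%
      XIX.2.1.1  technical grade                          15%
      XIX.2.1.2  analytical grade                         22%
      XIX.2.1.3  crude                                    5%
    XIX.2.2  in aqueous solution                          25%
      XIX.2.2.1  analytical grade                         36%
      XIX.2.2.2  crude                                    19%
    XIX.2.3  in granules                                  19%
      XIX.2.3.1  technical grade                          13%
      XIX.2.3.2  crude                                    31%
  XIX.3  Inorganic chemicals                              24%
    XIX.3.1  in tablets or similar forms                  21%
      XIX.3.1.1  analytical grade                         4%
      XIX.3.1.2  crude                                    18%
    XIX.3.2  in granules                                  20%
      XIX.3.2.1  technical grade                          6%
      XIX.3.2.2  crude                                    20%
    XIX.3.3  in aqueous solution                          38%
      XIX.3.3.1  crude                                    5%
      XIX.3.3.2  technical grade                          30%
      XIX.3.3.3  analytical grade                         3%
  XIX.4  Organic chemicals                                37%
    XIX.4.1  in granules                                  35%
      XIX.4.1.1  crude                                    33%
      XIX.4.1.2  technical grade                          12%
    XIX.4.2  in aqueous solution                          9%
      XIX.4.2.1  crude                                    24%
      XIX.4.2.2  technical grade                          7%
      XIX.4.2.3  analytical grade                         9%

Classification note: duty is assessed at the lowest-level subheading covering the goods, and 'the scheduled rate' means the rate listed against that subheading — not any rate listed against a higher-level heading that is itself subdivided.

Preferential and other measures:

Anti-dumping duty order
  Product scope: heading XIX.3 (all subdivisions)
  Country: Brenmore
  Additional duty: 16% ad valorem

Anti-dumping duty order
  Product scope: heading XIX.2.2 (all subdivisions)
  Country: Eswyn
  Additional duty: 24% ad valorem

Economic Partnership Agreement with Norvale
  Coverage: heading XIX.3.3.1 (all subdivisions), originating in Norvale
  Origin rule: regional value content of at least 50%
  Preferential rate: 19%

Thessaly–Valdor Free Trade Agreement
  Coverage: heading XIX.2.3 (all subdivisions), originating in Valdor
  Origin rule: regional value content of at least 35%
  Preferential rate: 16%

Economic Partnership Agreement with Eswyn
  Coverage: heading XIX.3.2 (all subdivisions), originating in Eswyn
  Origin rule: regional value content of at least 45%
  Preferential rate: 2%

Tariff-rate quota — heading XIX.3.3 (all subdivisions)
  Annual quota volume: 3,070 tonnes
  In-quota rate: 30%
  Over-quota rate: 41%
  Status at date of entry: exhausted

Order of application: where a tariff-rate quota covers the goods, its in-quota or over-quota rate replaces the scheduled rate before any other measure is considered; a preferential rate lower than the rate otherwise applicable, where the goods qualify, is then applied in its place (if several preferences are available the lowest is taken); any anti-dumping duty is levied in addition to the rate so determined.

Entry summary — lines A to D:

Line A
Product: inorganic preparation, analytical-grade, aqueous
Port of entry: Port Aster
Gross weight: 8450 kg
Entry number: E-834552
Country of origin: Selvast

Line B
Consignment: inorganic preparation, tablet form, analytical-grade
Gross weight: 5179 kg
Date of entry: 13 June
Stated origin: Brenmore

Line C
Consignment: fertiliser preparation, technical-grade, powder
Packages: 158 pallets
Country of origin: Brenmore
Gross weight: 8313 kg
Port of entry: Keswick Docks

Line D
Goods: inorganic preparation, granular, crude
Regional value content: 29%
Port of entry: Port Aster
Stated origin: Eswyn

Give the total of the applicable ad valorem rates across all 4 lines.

102%

Line A: inorganic → XIX.3; aqueous → XIX.3.3; analytical-grade → XIX.3.3.3. Scheduled 3%. quota on XIX.3.3 exhausted → over-quota 41%. → 41%.
Line B: inorganic → XIX.3; tablet form → XIX.3.1; analytical-grade → XIX.3.1.1. Scheduled 4%. anti-dumping (Brenmore, XIX.3): +16%; total 4% + 16% = 20%. → 20%.
Line C: fertiliser → XIX.1; powder → XIX.1.2; technical-grade → XIX.1.2.3. Scheduled 21%. No special measure applies. → 21%.
Line D: inorganic → XIX.3; granular → XIX.3.2; crude → XIX.3.2.2. Scheduled 20%. Eswyn agreement on XIX.3.2: RVC < 45%. → 20%.
Sum: 41% + 20% + 21% + 20% = 102%.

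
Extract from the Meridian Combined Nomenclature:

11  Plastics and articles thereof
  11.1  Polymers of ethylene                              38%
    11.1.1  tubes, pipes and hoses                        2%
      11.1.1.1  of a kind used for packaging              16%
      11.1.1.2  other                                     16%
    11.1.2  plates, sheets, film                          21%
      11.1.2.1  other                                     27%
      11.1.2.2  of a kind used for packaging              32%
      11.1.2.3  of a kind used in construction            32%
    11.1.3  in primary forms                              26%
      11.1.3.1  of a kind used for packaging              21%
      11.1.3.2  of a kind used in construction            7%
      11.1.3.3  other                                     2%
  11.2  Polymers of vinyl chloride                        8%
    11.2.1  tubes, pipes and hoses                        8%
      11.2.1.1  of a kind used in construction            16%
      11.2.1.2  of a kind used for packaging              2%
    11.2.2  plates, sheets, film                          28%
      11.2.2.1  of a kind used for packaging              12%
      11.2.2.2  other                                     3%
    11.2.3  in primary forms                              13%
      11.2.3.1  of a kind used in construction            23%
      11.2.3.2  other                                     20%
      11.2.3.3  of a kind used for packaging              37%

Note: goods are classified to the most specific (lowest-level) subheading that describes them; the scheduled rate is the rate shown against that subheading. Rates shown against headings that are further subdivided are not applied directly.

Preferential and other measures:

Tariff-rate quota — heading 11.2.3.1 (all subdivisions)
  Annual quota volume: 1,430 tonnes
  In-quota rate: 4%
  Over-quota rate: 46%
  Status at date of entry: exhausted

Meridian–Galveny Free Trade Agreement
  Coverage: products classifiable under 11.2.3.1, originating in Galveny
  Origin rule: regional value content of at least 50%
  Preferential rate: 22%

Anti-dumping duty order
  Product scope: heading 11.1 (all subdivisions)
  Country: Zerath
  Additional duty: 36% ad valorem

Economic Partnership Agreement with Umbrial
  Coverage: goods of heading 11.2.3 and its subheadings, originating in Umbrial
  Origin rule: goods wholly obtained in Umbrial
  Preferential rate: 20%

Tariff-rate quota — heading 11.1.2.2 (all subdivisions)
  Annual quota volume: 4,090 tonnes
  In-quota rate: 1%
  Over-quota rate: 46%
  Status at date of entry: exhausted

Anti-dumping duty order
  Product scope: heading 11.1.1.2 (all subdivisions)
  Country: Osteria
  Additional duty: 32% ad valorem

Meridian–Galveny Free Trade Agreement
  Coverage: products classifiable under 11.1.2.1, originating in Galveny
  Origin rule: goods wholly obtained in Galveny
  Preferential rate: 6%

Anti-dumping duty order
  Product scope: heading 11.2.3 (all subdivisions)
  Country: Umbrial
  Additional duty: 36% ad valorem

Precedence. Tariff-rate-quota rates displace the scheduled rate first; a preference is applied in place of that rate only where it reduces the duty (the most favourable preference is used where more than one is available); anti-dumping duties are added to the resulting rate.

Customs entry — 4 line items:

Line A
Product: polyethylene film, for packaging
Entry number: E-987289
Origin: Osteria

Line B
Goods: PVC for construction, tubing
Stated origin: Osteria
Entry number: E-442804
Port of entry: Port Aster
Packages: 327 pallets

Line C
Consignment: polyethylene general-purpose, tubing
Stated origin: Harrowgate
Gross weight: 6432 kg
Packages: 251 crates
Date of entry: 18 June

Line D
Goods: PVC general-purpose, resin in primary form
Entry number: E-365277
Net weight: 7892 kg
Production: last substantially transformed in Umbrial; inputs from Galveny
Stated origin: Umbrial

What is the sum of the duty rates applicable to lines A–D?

134%

Line A: polyethylene → 11.1; film → 11.1.2; for packaging → 11.1.2.2. Scheduled 32%. quota on 11.1.2.2 exhausted → over-quota 46%. → 46%.
Line B: PVC → 11.2; tubing → 11.2.1; for construction → 11.2.1.1. Scheduled 16%. No special measure applies. → 16%.
Line C: polyethylene → 11.1; tubing → 11.1.1; general-purpose → 11.1.1.2. Scheduled 16%. No special measure applies. → 16%.
Line D: PVC → 11.2; resin in primary form → 11.2.3; general-purpose → 11.2.3.2. Scheduled 20%. Umbrial agreement on 11.2.3: not wholly obtained; anti-dumping (Umbrial, 11.2.3): +36%; total 20% + 36% = 56%. → 56%.
Sum: 46% + 16% + 16% + 56% = 134%.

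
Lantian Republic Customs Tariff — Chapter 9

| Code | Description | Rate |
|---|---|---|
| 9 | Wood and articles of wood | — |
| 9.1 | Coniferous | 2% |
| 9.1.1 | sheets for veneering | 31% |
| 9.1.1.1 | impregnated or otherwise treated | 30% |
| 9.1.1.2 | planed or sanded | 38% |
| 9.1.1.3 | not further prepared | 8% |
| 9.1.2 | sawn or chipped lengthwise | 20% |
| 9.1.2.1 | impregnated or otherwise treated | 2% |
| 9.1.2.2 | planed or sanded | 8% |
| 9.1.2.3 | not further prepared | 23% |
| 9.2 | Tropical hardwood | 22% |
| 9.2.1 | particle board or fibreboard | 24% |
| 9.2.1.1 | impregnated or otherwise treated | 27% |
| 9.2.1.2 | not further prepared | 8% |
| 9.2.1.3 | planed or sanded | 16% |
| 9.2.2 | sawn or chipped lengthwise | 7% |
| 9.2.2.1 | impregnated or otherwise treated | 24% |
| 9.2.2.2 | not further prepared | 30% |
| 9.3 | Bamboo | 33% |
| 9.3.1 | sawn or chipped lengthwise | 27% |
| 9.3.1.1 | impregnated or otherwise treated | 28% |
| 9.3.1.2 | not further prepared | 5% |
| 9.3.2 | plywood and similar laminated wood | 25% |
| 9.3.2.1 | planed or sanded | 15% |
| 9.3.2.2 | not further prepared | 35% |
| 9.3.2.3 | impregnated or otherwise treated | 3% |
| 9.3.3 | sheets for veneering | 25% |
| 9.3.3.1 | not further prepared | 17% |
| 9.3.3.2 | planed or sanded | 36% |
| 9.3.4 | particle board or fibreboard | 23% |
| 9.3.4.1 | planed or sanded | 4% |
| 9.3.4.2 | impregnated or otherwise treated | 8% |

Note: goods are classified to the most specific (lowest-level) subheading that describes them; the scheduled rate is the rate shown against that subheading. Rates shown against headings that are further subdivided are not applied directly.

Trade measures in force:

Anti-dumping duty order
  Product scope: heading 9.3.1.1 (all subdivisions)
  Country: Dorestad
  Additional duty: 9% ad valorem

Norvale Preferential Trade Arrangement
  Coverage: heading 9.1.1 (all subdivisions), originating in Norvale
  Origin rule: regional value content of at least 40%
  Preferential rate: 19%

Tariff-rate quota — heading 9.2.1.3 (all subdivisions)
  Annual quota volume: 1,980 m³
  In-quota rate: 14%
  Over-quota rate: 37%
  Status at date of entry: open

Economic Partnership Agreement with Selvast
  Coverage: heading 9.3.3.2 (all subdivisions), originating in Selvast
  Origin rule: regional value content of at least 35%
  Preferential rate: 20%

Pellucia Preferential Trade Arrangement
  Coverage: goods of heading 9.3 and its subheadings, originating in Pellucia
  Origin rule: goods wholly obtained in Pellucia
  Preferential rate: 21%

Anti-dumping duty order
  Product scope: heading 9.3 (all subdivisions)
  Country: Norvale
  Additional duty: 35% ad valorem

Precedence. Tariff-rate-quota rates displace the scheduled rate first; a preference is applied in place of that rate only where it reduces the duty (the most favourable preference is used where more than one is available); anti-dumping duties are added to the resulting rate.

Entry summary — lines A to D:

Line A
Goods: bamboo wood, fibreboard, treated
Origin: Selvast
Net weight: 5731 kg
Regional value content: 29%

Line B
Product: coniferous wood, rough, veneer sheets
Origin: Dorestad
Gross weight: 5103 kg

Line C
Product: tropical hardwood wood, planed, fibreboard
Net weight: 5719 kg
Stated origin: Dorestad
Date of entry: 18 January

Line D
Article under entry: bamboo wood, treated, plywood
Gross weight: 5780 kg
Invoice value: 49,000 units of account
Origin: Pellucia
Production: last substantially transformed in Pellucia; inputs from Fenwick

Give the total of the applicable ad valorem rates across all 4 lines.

33%

Line A: bamboo → 9.3; fibreboard → 9.3.4; treated → 9.3.4.2. Scheduled 8%. Selvast agreement on 9.3.3.2: 9.3.4.2 not covered. → 8%.
Line B: coniferous → 9.1; veneer sheets → 9.1.1; rough → 9.1.1.3. Scheduled 8%. No special measure applies. → 8%.
Line C: tropical hardwood → 9.2; fibreboard → 9.2.1; planed → 9.2.1.3. Scheduled 16%. quota on 9.2.1.3 open → in-quota 14%. → 14%.
Line D: bamboo → 9.3; plywood → 9.3.2; treated → 9.3.2.3. Scheduled 3%. Pellucia agreement on 9.3: not wholly obtained. → 3%.
Sum: 8% + 8% + 14% + 3% = 33%.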